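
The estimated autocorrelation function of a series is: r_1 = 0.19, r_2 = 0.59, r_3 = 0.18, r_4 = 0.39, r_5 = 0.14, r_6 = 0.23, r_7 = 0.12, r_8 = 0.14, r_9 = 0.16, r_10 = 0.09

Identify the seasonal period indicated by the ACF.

The largest autocorrelation is r_2 = 0.59, with weaker echoes at lags 4 (0.39) and 6 (0.23); the remaining lags stay at or below 0.19.
The dominant spike at lag 2 indicates a seasonal period of 2.

2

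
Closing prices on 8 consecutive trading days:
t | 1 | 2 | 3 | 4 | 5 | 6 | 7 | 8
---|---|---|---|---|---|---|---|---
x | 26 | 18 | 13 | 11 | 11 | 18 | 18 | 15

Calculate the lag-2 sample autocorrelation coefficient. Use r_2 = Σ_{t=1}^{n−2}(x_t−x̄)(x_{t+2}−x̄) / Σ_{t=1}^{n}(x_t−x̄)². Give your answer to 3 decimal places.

Mean x̄ = (26 + 18 + 13 + 11 + 11 + 18 + 18 + 15)/8 = 16.2500
Deviations from mean: 9.7500, 1.7500, -3.2500, -5.2500, -5.2500, 1.7500, 1.7500, -1.2500
Numerator Σ_{t=1}^{6}(x_t−x̄)(x_{t+2}−x̄) = -44.3750
Denominator Σ(x_t−x̄)² = 171.5000
r_2 = -44.3750 / 171.5000 = -0.259

-0.259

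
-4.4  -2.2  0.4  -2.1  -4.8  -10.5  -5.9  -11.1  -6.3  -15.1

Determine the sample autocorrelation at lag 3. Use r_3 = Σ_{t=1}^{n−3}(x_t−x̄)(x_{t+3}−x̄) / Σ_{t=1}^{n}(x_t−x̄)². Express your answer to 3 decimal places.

-0.114

Mean x̄ = (-4.4 − 2.2 + 0.4 − 2.1 − 4.8 − 10.5 − 5.9 − 11.1 − 6.3 − 15.1)/10 = -6.2000
Σ(x_t−x̄)(x_{t+3}−x̄) = (7.3800) + (5.6000) + (-28.3800) + (1.2300) + (-6.8600) + (0.4300) + (-2.6700) = -23.2700
Denominator Σ(x_t−x̄)² = 203.3800
r_3 = -23.2700 / 203.3800 = -0.114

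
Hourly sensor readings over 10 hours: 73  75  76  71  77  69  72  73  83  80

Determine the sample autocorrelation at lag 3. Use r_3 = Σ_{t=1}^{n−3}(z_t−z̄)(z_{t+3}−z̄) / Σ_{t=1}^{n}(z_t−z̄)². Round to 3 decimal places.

Mean z̄ = (73 + 75 + 76 + 71 + 77 + 69 + 72 + 73 + 83 + 80)/10 = 74.9000
Numerator Σ_{t=1}^{7}(z_t−z̄)(z_{t+3}−z̄) = -54.1300
Denominator Σ(z_t−z̄)² = 162.9000
r_3 = -54.1300 / 162.9000 = -0.332

-0.332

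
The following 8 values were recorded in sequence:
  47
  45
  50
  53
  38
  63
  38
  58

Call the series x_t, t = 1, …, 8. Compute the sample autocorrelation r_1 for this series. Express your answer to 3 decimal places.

-0.797

Mean x̄ = (47 + 45 + 50 + 53 + 38 + 63 + 38 + 58)/8 = 49.0000
Numerator Σ_{t=1}^{7}(x_t−x̄)(x_{t+1}−x̄) = -443.0000
Denominator Σ(x_t−x̄)² = 556.0000
r_1 = -443.0000 / 556.0000 = -0.797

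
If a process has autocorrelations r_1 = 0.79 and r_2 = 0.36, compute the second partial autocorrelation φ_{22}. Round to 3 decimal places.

-0.703

φ_{22} = (r_2 − r_1²) / (1 − r_1²)
r_1² = (0.79)² = 0.6241
Numerator = 0.36 − 0.6241 = -0.2641; denominator = 1 − 0.6241 = 0.3759
φ_{22} = -0.2641 / 0.3759 = -0.703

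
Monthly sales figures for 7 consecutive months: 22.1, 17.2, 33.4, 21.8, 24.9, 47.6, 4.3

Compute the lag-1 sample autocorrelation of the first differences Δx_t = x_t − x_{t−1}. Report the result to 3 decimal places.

-0.410

First differences Δx: -4.9, 16.2, -11.6, 3.1, 22.7, -43.3
Mean of differences = -2.9667
Numerator Σ(Δx_t−Δx̄)(Δx_{t+1}−Δx̄) = -1134.4144
Denominator Σ(Δx_t−Δx̄)² = 2767.9933
r_1(Δx) = -1134.4144 / 2767.9933 = -0.410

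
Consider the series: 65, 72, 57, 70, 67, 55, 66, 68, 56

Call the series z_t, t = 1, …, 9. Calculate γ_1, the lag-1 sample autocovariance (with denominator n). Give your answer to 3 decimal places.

-15.667

Mean z̄ = (65 + 72 + 57 + 70 + 67 + 55 + 66 + 68 + 56)/9 = 64.0000
Σ_{t=1}^{8}(z_t−z̄)(z_{t+1}−z̄) = -141.0000
γ_1 = -141.0000 / 9 = -15.667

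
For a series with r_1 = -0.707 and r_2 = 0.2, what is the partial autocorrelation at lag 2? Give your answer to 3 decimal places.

φ_{22} = (r_2 − r_1²) / (1 − r_1²)
r_1² = (-0.707)² = 0.499849
Numerator = 0.2 − 0.4998 = -0.2998; denominator = 1 − 0.4998 = 0.5002
φ_{22} = -0.2998 / 0.5002 = -0.600

-0.600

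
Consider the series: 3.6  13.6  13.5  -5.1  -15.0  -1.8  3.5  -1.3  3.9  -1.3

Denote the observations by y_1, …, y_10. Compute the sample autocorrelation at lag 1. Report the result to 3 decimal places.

0.354

Mean ȳ = (3.6 + 13.6 + 13.5 − 5.1 − 15.0 − 1.8 + 3.5 − 1.3 + 3.9 − 1.3)/10 = 1.3600
Numerator Σ_{t=1}^{9}(y_t−ȳ)(y_{t+1}−ȳ) = 229.0024
Denominator Σ(y_t−ȳ)² = 646.7640
r_1 = 229.0024 / 646.7640 = 0.354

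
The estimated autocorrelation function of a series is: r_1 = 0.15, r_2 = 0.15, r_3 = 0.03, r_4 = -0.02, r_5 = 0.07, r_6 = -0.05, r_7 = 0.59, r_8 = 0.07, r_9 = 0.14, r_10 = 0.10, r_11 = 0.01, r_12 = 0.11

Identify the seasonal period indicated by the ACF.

The largest autocorrelation is r_7 = 0.59; the remaining lags stay at or below 0.15.
The dominant spike at lag 7 indicates a seasonal period of 7.

7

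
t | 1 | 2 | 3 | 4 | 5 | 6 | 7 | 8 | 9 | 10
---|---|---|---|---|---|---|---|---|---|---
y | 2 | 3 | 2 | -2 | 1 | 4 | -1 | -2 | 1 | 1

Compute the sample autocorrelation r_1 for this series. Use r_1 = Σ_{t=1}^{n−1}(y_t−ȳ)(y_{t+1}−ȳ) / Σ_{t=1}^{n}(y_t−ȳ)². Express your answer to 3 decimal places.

0.021

Mean ȳ = (2 + 3 + 2 − 2 + 1 + 4 − 1 − 2 + 1 + 1)/10 = 0.9000
Numerator Σ_{t=1}^{9}(y_t−ȳ)(y_{t+1}−ȳ) = 0.7900
Denominator Σ(y_t−ȳ)² = 36.9000
r_1 = 0.7900 / 36.9000 = 0.021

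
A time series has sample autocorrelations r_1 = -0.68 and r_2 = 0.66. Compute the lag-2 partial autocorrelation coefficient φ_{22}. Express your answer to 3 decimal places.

φ_{22} = (r_2 − r_1²) / (1 − r_1²)
r_1² = (-0.68)² = 0.4624
Numerator = 0.66 − 0.4624 = 0.1976; denominator = 1 − 0.4624 = 0.5376
φ_{22} = 0.1976 / 0.5376 = 0.368

0.368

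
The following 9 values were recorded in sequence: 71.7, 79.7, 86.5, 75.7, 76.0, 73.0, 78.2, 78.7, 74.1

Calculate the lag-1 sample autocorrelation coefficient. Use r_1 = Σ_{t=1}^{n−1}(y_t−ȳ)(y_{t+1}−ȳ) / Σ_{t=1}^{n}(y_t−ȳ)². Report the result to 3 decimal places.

Mean ȳ = (71.7 + 79.7 + 86.5 + 75.7 + 76.0 + 73.0 + 78.2 + 78.7 + 74.1)/9 = 77.0667
Numerator Σ_{t=1}^{8}(y_t−ȳ)(y_{t+1}−ȳ) = -3.9911
Denominator Σ(y_t−ȳ)² = 157.0200
r_1 = -3.9911 / 157.0200 = -0.025

-0.025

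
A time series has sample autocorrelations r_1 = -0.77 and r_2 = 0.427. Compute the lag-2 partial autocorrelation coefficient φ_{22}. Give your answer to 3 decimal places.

φ_{22} = (r_2 − r_1²) / (1 − r_1²)
r_1² = (-0.77)² = 0.5929
Numerator = 0.427 − 0.5929 = -0.1659; denominator = 1 − 0.5929 = 0.4071
φ_{22} = -0.1659 / 0.4071 = -0.408

-0.408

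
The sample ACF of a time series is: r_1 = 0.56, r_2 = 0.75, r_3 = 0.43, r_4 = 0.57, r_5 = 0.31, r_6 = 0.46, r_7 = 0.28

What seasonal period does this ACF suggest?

The largest autocorrelation is r_2 = 0.75, with a weaker echo at lag 4 (0.57); the remaining lags stay at or below 0.56.
The dominant spike at lag 2 indicates a seasonal period of 2.

2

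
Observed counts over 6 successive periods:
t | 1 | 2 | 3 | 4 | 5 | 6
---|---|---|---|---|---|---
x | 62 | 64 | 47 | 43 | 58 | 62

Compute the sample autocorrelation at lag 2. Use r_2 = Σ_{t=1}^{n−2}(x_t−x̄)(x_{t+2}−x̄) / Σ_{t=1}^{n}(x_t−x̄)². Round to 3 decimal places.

-0.651

Mean x̄ = (62 + 64 + 47 + 43 + 58 + 62)/6 = 56.0000
Deviations from mean: 6.0000, 8.0000, -9.0000, -13.0000, 2.0000, 6.0000
Σ(x_t−x̄)(x_{t+2}−x̄) = (-54.0000) + (-104.0000) + (-18.0000) + (-78.0000) = -254.0000
Denominator Σ(x_t−x̄)² = 390.0000
r_2 = -254.0000 / 390.0000 = -0.651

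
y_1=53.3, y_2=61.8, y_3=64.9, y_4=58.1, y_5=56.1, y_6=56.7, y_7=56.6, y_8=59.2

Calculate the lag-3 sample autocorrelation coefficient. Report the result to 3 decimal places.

Mean ȳ = (53.3 + 61.8 + 64.9 + 58.1 + 56.1 + 56.7 + 56.6 + 59.2)/8 = 58.3375
Deviations from mean: -5.0375, 3.4625, 6.5625, -0.2375, -2.2375, -1.6375, -1.7375, 0.8625
Σ(y_t−ȳ)(y_{t+3}−ȳ) = (1.1964) + (-7.7473) + (-10.7461) + (0.4127) + (-1.9298) = -18.8142
Denominator Σ(y_t−ȳ)² = 91.9388
r_3 = -18.8142 / 91.9388 = -0.205

-0.205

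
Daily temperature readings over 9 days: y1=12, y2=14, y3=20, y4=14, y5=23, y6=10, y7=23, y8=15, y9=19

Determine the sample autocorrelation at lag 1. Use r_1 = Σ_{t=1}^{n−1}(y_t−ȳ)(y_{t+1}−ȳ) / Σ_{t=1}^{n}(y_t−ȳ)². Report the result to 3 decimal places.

Mean ȳ = (12 + 14 + 20 + 14 + 23 + 10 + 23 + 15 + 19)/9 = 16.6667
Numerator Σ_{t=1}^{8}(y_t−ȳ)(y_{t+1}−ȳ) = -121.1111
Denominator Σ(y_t−ȳ)² = 180.0000
r_1 = -121.1111 / 180.0000 = -0.673

-0.673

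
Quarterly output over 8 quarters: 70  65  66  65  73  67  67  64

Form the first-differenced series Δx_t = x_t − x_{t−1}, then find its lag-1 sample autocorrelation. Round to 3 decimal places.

-0.466

First differences Δx: -5, 1, -1, 8, -6, 0, -3
Mean of differences = -0.8571
Numerator Σ(Δx_t−Δx̄)(Δx_{t+1}−Δx̄) = -61.0204
Denominator Σ(Δx_t−Δx̄)² = 130.8571
r_1(Δx) = -61.0204 / 130.8571 = -0.466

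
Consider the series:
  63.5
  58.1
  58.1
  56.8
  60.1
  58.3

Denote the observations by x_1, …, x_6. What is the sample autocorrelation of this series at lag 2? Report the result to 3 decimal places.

Mean x̄ = (63.5 + 58.1 + 58.1 + 56.8 + 60.1 + 58.3)/6 = 59.1500
Deviations from mean: 4.3500, -1.0500, -1.0500, -2.3500, 0.9500, -0.8500
Σ(x_t−x̄)(x_{t+2}−x̄) = (-4.5675) + (2.4675) + (-0.9975) + (1.9975) = -1.1000
Denominator Σ(x_t−x̄)² = 28.2750
r_2 = -1.1000 / 28.2750 = -0.039

-0.039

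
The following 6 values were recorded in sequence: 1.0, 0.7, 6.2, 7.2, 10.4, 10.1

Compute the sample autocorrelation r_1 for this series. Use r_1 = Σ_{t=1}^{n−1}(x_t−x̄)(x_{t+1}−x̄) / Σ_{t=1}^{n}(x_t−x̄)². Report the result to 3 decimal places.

Mean x̄ = (1.0 + 0.7 + 6.2 + 7.2 + 10.4 + 10.1)/6 = 5.9333
Deviations from mean: -4.9333, -5.2333, 0.2667, 1.2667, 4.4667, 4.1667
Σ(x_t−x̄)(x_{t+1}−x̄) = (25.8178) + (-1.3956) + (0.3378) + (5.6578) + (18.6111) = 49.0289
Denominator Σ(x_t−x̄)² = 90.7133
r_1 = 49.0289 / 90.7133 = 0.540

0.540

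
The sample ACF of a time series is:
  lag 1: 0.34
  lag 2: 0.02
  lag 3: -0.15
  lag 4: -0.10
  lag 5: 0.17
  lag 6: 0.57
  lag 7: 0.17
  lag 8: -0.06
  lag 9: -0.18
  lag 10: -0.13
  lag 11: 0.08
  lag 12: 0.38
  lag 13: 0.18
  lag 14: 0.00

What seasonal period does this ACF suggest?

The largest autocorrelation is r_6 = 0.57, with a weaker echo at lag 12 (0.38); the remaining lags stay at or below 0.34. The elevated value at lag 1 (0.34), dropping to 0.02 at lag 2, reflects decaying short-term dependence rather than seasonality.
The dominant spike at lag 6 indicates a seasonal period of 6.

6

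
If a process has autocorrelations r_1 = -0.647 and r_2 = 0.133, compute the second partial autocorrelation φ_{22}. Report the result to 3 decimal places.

φ_{22} = (r_2 − r_1²) / (1 − r_1²)
r_1² = (-0.647)² = 0.418609
Numerator = 0.133 − 0.4186 = -0.2856; denominator = 1 − 0.4186 = 0.5814
φ_{22} = -0.2856 / 0.5814 = -0.491

-0.491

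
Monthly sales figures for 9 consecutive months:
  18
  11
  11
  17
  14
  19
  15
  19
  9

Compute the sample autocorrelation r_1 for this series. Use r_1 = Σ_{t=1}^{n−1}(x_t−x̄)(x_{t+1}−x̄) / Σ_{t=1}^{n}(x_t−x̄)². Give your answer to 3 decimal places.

Mean x̄ = (18 + 11 + 11 + 17 + 14 + 19 + 15 + 19 + 9)/9 = 14.7778
Numerator Σ_{t=1}^{8}(x_t−x̄)(x_{t+1}−x̄) = -33.8272
Denominator Σ(x_t−x̄)² = 113.5556
r_1 = -33.8272 / 113.5556 = -0.298

-0.298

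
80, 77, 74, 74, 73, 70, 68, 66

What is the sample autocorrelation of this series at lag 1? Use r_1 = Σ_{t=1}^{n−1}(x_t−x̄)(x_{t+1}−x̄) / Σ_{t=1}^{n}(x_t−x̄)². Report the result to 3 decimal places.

0.551

Mean x̄ = (80 + 77 + 74 + 74 + 73 + 70 + 68 + 66)/8 = 72.7500
Deviations from mean: 7.2500, 4.2500, 1.2500, 1.2500, 0.2500, -2.7500, -4.7500, -6.7500
Σ(x_t−x̄)(x_{t+1}−x̄) = (30.8125) + (5.3125) + (1.5625) + (0.3125) + (-0.6875) + (13.0625) + (32.0625) = 82.4375
Denominator Σ(x_t−x̄)² = 149.5000
r_1 = 82.4375 / 149.5000 = 0.551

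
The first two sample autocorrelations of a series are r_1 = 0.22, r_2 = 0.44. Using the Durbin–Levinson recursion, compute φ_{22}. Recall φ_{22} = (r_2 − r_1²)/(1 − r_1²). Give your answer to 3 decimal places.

0.412

φ_{22} = (r_2 − r_1²) / (1 − r_1²)
r_1² = (0.22)² = 0.0484
Numerator = 0.44 − 0.0484 = 0.3916; denominator = 1 − 0.0484 = 0.9516
φ_{22} = 0.3916 / 0.9516 = 0.412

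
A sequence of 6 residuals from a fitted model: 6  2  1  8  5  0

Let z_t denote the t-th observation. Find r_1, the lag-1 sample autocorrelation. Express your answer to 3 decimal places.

Mean z̄ = (6 + 2 + 1 + 8 + 5 + 0)/6 = 3.6667
Deviations from mean: 2.3333, -1.6667, -2.6667, 4.3333, 1.3333, -3.6667
Numerator Σ_{t=1}^{5}(z_t−z̄)(z_{t+1}−z̄) = -10.1111
Denominator Σ(z_t−z̄)² = 49.3333
r_1 = -10.1111 / 49.3333 = -0.205

-0.205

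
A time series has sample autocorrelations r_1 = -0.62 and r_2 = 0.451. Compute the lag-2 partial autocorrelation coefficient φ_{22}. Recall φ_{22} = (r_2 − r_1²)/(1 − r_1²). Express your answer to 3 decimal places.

0.108

φ_{22} = (r_2 − r_1²) / (1 − r_1²)
r_1² = (-0.62)² = 0.3844
Numerator = 0.451 − 0.3844 = 0.0666; denominator = 1 − 0.3844 = 0.6156
φ_{22} = 0.0666 / 0.6156 = 0.108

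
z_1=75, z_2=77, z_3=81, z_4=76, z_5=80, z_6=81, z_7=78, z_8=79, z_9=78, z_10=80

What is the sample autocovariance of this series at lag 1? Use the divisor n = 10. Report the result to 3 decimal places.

-0.725

Mean z̄ = (75 + 77 + 81 + 76 + 80 + 81 + 78 + 79 + 78 + 80)/10 = 78.5000
Σ_{t=1}^{9}(z_t−z̄)(z_{t+1}−z̄) = -7.2500
γ_1 = -7.2500 / 10 = -0.725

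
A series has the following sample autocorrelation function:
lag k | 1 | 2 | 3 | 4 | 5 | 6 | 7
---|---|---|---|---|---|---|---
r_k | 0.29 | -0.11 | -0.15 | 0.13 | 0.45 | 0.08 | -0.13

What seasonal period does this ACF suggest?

The largest autocorrelation is r_5 = 0.45; the remaining lags stay at or below 0.29.
The dominant spike at lag 5 indicates a seasonal period of 5.

5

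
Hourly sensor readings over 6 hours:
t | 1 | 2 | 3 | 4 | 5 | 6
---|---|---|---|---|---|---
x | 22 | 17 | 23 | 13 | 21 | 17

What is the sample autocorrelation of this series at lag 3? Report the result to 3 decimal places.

-0.413

Mean x̄ = (22 + 17 + 23 + 13 + 21 + 17)/6 = 18.8333
Deviations from mean: 3.1667, -1.8333, 4.1667, -5.8333, 2.1667, -1.8333
Σ(x_t−x̄)(x_{t+3}−x̄) = (-18.4722) + (-3.9722) + (-7.6389) = -30.0833
Denominator Σ(x_t−x̄)² = 72.8333
r_3 = -30.0833 / 72.8333 = -0.413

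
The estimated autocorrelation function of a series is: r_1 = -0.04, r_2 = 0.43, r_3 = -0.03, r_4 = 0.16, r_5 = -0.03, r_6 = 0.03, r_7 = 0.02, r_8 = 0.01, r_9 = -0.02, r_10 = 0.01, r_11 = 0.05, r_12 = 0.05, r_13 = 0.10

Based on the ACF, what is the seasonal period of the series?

2

The largest autocorrelation is r_2 = 0.43, with a weaker echo at lag 4 (0.16); the remaining lags stay at or below 0.10.
The dominant spike at lag 2 indicates a seasonal period of 2.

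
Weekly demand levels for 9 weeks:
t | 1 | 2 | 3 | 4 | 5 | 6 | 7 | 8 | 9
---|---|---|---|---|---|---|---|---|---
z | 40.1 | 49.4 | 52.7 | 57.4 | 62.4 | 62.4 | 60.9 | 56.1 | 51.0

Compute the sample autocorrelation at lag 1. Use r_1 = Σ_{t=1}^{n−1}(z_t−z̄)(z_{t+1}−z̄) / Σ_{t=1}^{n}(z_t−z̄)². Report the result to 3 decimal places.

0.503

Mean z̄ = (40.1 + 49.4 + 52.7 + 57.4 + 62.4 + 62.4 + 60.9 + 56.1 + 51.0)/9 = 54.7111
Numerator Σ_{t=1}^{8}(z_t−z̄)(z_{t+1}−z̄) = 213.6954
Denominator Σ(z_t−z̄)² = 425.2089
r_1 = 213.6954 / 425.2089 = 0.503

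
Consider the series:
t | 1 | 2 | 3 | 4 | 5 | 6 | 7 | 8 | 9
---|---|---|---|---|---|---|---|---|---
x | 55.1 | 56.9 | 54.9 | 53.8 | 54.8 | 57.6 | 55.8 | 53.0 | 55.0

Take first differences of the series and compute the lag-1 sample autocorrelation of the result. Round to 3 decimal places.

-0.165

First differences Δx: 1.8, -2.0, -1.1, 1.0, 2.8, -1.8, -2.8, 2.0
Mean of differences = -0.0125
Numerator Σ(Δx_t−Δx̄)(Δx_{t+1}−Δx̄) = -5.3489
Denominator Σ(Δx_t−Δx̄)² = 32.3688
r_1(Δx) = -5.3489 / 32.3688 = -0.165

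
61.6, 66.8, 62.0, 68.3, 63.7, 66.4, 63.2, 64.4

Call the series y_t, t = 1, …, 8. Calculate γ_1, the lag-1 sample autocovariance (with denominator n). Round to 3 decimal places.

Mean ȳ = (61.6 + 66.8 + 62.0 + 68.3 + 63.7 + 66.4 + 63.2 + 64.4)/8 = 64.5500
Deviations: -2.9500, 2.2500, -2.5500, 3.7500, -0.8500, 1.8500, -1.3500, -0.1500
Σ_{t=1}^{7}(y_t−ȳ)(y_{t+1}−ȳ) = -28.9925
γ_1 = -28.9925 / 8 = -3.624

-3.624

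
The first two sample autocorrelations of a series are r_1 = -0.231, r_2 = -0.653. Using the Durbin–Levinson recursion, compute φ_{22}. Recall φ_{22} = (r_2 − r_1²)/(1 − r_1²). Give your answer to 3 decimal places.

φ_{22} = (r_2 − r_1²) / (1 − r_1²)
r_1² = (-0.231)² = 0.053361
Numerator = -0.653 − 0.0534 = -0.7064; denominator = 1 − 0.0534 = 0.9466
φ_{22} = -0.7064 / 0.9466 = -0.746

-0.746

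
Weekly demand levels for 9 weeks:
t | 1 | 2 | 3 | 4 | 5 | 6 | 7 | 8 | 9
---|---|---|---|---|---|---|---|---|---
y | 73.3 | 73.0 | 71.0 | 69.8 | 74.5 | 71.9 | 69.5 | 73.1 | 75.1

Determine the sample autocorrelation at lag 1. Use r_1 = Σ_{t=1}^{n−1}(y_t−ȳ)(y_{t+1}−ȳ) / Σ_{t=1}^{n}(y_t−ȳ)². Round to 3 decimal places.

Mean ȳ = (73.3 + 73.0 + 71.0 + 69.8 + 74.5 + 71.9 + 69.5 + 73.1 + 75.1)/9 = 72.3556
Numerator Σ_{t=1}^{8}(y_t−ȳ)(y_{t+1}−ȳ) = -2.0398
Denominator Σ(y_t−ȳ)² = 30.7222
r_1 = -2.0398 / 30.7222 = -0.066

-0.066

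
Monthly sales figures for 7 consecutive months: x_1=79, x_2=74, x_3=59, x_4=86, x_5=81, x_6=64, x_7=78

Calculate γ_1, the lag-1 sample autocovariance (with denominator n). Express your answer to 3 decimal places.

-29.087

Mean x̄ = (79 + 74 + 59 + 86 + 81 + 64 + 78)/7 = 74.4286
Deviations: 4.5714, -0.4286, -15.4286, 11.5714, 6.5714, -10.4286, 3.5714
Σ_{t=1}^{6}(x_t−x̄)(x_{t+1}−x̄) = -203.6122
γ_1 = -203.6122 / 7 = -29.087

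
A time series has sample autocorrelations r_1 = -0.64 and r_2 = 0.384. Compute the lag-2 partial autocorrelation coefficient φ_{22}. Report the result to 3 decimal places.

φ_{22} = (r_2 − r_1²) / (1 − r_1²)
r_1² = (-0.64)² = 0.4096
Numerator = 0.384 − 0.4096 = -0.0256; denominator = 1 − 0.4096 = 0.5904
φ_{22} = -0.0256 / 0.5904 = -0.043

-0.043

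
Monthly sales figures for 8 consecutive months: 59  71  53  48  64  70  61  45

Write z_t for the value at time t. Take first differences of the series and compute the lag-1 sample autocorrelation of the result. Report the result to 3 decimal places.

-0.040

First differences Δz: 12, -18, -5, 16, 6, -9, -16
Mean of differences = -2.0000
Numerator Σ(Δz_t−Δz̄)(Δz_{t+1}−Δz̄) = -44.0000
Denominator Σ(Δz_t−Δz̄)² = 1094.0000
r_1(Δz) = -44.0000 / 1094.0000 = -0.040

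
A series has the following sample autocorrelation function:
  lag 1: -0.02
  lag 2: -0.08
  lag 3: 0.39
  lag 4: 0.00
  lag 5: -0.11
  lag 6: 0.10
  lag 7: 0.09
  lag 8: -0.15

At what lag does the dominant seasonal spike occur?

3

The largest autocorrelation is r_3 = 0.39; the remaining lags stay at or below 0.10.
The dominant spike at lag 3 indicates a seasonal period of 3.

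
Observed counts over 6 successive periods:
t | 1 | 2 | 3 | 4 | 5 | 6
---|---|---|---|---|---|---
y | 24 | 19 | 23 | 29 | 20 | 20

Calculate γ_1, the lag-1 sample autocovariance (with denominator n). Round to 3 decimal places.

Mean ȳ = (24 + 19 + 23 + 29 + 20 + 20)/6 = 22.5000
Deviations: 1.5000, -3.5000, 0.5000, 6.5000, -2.5000, -2.5000
Σ_{t=1}^{5}(y_t−ȳ)(y_{t+1}−ȳ) = -13.7500
γ_1 = -13.7500 / 6 = -2.292

-2.292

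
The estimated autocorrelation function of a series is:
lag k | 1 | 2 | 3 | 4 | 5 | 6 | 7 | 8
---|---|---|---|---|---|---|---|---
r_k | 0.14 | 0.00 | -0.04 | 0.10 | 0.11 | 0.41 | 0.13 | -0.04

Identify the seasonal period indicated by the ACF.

6

The largest autocorrelation is r_6 = 0.41; the remaining lags stay at or below 0.14.
The dominant spike at lag 6 indicates a seasonal period of 6.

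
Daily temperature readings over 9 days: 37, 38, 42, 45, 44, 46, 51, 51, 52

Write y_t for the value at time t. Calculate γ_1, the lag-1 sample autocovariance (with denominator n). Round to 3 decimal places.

Mean ȳ = (37 + 38 + 42 + 45 + 44 + 46 + 51 + 51 + 52)/9 = 45.1111
Σ_{t=1}^{8}(y_t−ȳ)(y_{t+1}−ȳ) = 159.7654
γ_1 = 159.7654 / 9 = 17.752

17.752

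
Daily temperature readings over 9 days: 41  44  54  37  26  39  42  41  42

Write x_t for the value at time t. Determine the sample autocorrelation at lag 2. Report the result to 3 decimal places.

Mean x̄ = (41 + 44 + 54 + 37 + 26 + 39 + 42 + 41 + 42)/9 = 40.6667
Σ(x_t−x̄)(x_{t+2}−x̄) = (4.4444) + (-12.2222) + (-195.5556) + (6.1111) + (-19.5556) + (-0.5556) + (1.7778) = -215.5556
Denominator Σ(x_t−x̄)² = 424.0000
r_2 = -215.5556 / 424.0000 = -0.508

-0.508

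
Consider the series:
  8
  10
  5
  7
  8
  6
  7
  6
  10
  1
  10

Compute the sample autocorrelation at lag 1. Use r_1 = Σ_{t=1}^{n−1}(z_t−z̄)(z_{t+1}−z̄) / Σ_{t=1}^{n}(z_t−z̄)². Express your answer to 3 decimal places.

Mean z̄ = (8 + 10 + 5 + 7 + 8 + 6 + 7 + 6 + 10 + 1 + 10)/11 = 7.0909
Numerator Σ_{t=1}^{10}(z_t−z̄)(z_{t+1}−z̄) = -42.7355
Denominator Σ(z_t−z̄)² = 70.9091
r_1 = -42.7355 / 70.9091 = -0.603

-0.603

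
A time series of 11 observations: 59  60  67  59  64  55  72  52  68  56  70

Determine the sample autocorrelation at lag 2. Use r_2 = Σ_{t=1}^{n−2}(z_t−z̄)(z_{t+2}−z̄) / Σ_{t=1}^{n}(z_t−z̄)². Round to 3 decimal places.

0.642

Mean z̄ = (59 + 60 + 67 + 59 + 64 + 55 + 72 + 52 + 68 + 56 + 70)/11 = 62.0000
Numerator Σ_{t=1}^{9}(z_t−z̄)(z_{t+2}−z̄) = 280.0000
Denominator Σ(z_t−z̄)² = 436.0000
r_2 = 280.0000 / 436.0000 = 0.642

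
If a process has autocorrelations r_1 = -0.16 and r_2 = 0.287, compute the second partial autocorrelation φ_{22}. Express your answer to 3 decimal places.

0.268

φ_{22} = (r_2 − r_1²) / (1 − r_1²)
r_1² = (-0.16)² = 0.0256
Numerator = 0.287 − 0.0256 = 0.2614; denominator = 1 − 0.0256 = 0.9744
φ_{22} = 0.2614 / 0.9744 = 0.268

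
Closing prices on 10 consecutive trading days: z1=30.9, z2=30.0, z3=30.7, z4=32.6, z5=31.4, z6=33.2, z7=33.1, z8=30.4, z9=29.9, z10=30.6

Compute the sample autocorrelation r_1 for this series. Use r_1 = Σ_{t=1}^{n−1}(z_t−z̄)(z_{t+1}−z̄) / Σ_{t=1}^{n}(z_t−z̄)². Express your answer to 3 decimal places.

Mean z̄ = (30.9 + 30.0 + 30.7 + 32.6 + 31.4 + 33.2 + 33.1 + 30.4 + 29.9 + 30.6)/10 = 31.2800
Numerator Σ_{t=1}^{9}(z_t−z̄)(z_{t+1}−z̄) = 4.8976
Denominator Σ(z_t−z̄)² = 14.0160
r_1 = 4.8976 / 14.0160 = 0.349

0.349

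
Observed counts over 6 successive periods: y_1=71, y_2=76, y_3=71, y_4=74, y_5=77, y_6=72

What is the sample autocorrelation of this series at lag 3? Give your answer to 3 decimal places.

0.336

Mean ȳ = (71 + 76 + 71 + 74 + 77 + 72)/6 = 73.5000
Σ(y_t−ȳ)(y_{t+3}−ȳ) = (-1.2500) + (8.7500) + (3.7500) = 11.2500
Denominator Σ(y_t−ȳ)² = 33.5000
r_3 = 11.2500 / 33.5000 = 0.336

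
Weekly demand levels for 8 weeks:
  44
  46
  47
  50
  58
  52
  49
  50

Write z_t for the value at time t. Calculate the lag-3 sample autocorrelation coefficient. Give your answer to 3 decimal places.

-0.271

Mean z̄ = (44 + 46 + 47 + 50 + 58 + 52 + 49 + 50)/8 = 49.5000
Deviations from mean: -5.5000, -3.5000, -2.5000, 0.5000, 8.5000, 2.5000, -0.5000, 0.5000
Numerator Σ_{t=1}^{5}(z_t−z̄)(z_{t+3}−z̄) = -34.7500
Denominator Σ(z_t−z̄)² = 128.0000
r_3 = -34.7500 / 128.0000 = -0.271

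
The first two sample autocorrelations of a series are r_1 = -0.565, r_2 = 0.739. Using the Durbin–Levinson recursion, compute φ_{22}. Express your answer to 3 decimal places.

0.617

φ_{22} = (r_2 − r_1²) / (1 − r_1²)
r_1² = (-0.565)² = 0.319225
Numerator = 0.739 − 0.3192 = 0.4198; denominator = 1 − 0.3192 = 0.6808
φ_{22} = 0.4198 / 0.6808 = 0.617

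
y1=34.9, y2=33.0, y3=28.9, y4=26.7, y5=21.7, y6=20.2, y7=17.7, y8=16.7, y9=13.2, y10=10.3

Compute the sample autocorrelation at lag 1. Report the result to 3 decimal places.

0.691

Mean ȳ = (34.9 + 33.0 + 28.9 + 26.7 + 21.7 + 20.2 + 17.7 + 16.7 + 13.2 + 10.3)/10 = 22.3300
Numerator Σ_{t=1}^{9}(y_t−ȳ)(y_{t+1}−ȳ) = 428.6881
Denominator Σ(y_t−ȳ)² = 620.2610
r_1 = 428.6881 / 620.2610 = 0.691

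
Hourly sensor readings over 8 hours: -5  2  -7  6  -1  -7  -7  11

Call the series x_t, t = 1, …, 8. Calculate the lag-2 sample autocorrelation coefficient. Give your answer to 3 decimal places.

Mean x̄ = (-5 + 2 − 7 + 6 − 1 − 7 − 7 + 11)/8 = -1.0000
Deviations from mean: -4.0000, 3.0000, -6.0000, 7.0000, 0.0000, -6.0000, -6.0000, 12.0000
Σ(x_t−x̄)(x_{t+2}−x̄) = (24.0000) + (21.0000) + (0.0000) + (-42.0000) + (0.0000) + (-72.0000) = -69.0000
Denominator Σ(x_t−x̄)² = 326.0000
r_2 = -69.0000 / 326.0000 = -0.212

-0.212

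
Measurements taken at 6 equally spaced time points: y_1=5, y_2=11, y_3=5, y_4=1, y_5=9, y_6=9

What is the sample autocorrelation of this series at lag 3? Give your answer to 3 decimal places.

0.233

Mean ȳ = (5 + 11 + 5 + 1 + 9 + 9)/6 = 6.6667
Deviations from mean: -1.6667, 4.3333, -1.6667, -5.6667, 2.3333, 2.3333
Numerator Σ_{t=1}^{3}(y_t−ȳ)(y_{t+3}−ȳ) = 15.6667
Denominator Σ(y_t−ȳ)² = 67.3333
r_3 = 15.6667 / 67.3333 = 0.233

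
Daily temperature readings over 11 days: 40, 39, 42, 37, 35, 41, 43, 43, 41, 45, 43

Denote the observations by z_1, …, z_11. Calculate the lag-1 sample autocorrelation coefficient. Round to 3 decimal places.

Mean z̄ = (40 + 39 + 42 + 37 + 35 + 41 + 43 + 43 + 41 + 45 + 43)/11 = 40.8182
Numerator Σ_{t=1}^{10}(z_t−z̄)(z_{t+1}−z̄) = 31.4215
Denominator Σ(z_t−z̄)² = 85.6364
r_1 = 31.4215 / 85.6364 = 0.367

0.367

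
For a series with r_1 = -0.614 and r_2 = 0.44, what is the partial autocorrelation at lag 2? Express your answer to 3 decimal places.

0.101

φ_{22} = (r_2 − r_1²) / (1 − r_1²)
r_1² = (-0.614)² = 0.376996
Numerator = 0.44 − 0.3770 = 0.0630; denominator = 1 − 0.3770 = 0.6230
φ_{22} = 0.0630 / 0.6230 = 0.101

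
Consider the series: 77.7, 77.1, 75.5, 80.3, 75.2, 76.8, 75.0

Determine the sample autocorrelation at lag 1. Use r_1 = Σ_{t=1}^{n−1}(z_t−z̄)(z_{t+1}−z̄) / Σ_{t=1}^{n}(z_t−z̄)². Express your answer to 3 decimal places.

-0.498

Mean z̄ = (77.7 + 77.1 + 75.5 + 80.3 + 75.2 + 76.8 + 75.0)/7 = 76.8000
Deviations from mean: 0.9000, 0.3000, -1.3000, 3.5000, -1.6000, 0.0000, -1.8000
Σ(z_t−z̄)(z_{t+1}−z̄) = (0.2700) + (-0.3900) + (-4.5500) + (-5.6000) + (0.0000) + (0.0000) = -10.2700
Denominator Σ(z_t−z̄)² = 20.6400
r_1 = -10.2700 / 20.6400 = -0.498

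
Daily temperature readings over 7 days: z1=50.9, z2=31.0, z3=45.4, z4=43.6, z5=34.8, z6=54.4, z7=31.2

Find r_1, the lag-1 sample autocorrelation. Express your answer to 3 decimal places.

-0.682

Mean z̄ = (50.9 + 31.0 + 45.4 + 43.6 + 34.8 + 54.4 + 31.2)/7 = 41.6143
Numerator Σ_{t=1}^{6}(z_t−z̄)(z_{t+1}−z̄) = -365.0373
Denominator Σ(z_t−z̄)² = 535.5286
r_1 = -365.0373 / 535.5286 = -0.682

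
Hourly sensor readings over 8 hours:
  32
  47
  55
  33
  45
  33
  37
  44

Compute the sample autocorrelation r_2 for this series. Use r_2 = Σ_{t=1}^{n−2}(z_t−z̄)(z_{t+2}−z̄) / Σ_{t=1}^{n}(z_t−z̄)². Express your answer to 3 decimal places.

Mean z̄ = (32 + 47 + 55 + 33 + 45 + 33 + 37 + 44)/8 = 40.7500
Deviations from mean: -8.7500, 6.2500, 14.2500, -7.7500, 4.2500, -7.7500, -3.7500, 3.2500
Σ(z_t−z̄)(z_{t+2}−z̄) = (-124.6875) + (-48.4375) + (60.5625) + (60.0625) + (-15.9375) + (-25.1875) = -93.6250
Denominator Σ(z_t−z̄)² = 481.5000
r_2 = -93.6250 / 481.5000 = -0.194

-0.194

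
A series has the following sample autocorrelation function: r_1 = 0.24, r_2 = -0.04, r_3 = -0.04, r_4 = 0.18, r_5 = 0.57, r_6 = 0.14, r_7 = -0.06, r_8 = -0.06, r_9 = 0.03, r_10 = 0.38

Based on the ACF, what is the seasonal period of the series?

The largest autocorrelation is r_5 = 0.57, with a weaker echo at lag 10 (0.38); the remaining lags stay at or below 0.24.
The dominant spike at lag 5 indicates a seasonal period of 5.

5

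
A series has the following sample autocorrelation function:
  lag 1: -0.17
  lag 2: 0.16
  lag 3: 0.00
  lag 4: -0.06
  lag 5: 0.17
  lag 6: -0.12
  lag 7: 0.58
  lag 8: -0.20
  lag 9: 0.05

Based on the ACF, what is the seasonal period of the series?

The largest autocorrelation is r_7 = 0.58; the remaining lags stay at or below 0.17.
The dominant spike at lag 7 indicates a seasonal period of 7.

7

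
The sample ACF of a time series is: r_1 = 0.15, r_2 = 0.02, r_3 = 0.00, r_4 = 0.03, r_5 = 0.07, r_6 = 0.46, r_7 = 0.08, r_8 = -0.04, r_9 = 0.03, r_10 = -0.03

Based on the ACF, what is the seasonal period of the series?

6

The largest autocorrelation is r_6 = 0.46; the remaining lags stay at or below 0.15.
The dominant spike at lag 6 indicates a seasonal period of 6.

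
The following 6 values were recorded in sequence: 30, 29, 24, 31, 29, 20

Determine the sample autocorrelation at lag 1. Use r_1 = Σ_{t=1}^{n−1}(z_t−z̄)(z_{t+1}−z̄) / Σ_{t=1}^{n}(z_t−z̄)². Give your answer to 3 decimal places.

-0.208

Mean z̄ = (30 + 29 + 24 + 31 + 29 + 20)/6 = 27.1667
Σ(z_t−z̄)(z_{t+1}−z̄) = (5.1944) + (-5.8056) + (-12.1389) + (7.0278) + (-13.1389) = -18.8611
Denominator Σ(z_t−z̄)² = 90.8333
r_1 = -18.8611 / 90.8333 = -0.208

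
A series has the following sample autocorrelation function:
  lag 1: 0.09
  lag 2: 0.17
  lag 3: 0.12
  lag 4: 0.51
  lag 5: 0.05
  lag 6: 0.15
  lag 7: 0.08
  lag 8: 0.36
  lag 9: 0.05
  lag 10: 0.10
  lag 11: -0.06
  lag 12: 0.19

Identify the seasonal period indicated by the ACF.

4

The largest autocorrelation is r_4 = 0.51, with weaker echoes at lags 8 (0.36) and 12 (0.19); the remaining lags stay at or below 0.17.
The dominant spike at lag 4 indicates a seasonal period of 4.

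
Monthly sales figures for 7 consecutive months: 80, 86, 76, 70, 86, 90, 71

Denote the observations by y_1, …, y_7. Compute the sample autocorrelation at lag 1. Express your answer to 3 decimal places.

-0.198

Mean ȳ = (80 + 86 + 76 + 70 + 86 + 90 + 71)/7 = 79.8571
Deviations from mean: 0.1429, 6.1429, -3.8571, -9.8571, 6.1429, 10.1429, -8.8571
Σ(y_t−ȳ)(y_{t+1}−ȳ) = (0.8776) + (-23.6939) + (38.0204) + (-60.5510) + (62.3061) + (-89.8367) = -72.8776
Denominator Σ(y_t−ȳ)² = 368.8571
r_1 = -72.8776 / 368.8571 = -0.198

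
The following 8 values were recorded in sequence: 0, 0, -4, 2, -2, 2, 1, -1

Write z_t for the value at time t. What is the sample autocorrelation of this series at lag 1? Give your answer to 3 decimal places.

-0.519

Mean z̄ = (0 + 0 − 4 + 2 − 2 + 2 + 1 − 1)/8 = -0.2500
Σ(z_t−z̄)(z_{t+1}−z̄) = (0.0625) + (-0.9375) + (-8.4375) + (-3.9375) + (-3.9375) + (2.8125) + (-0.9375) = -15.3125
Denominator Σ(z_t−z̄)² = 29.5000
r_1 = -15.3125 / 29.5000 = -0.519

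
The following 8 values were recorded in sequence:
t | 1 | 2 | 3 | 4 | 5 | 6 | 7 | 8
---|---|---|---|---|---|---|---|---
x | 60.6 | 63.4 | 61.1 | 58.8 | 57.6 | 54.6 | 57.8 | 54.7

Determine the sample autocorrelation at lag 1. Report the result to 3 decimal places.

0.488

Mean x̄ = (60.6 + 63.4 + 61.1 + 58.8 + 57.6 + 54.6 + 57.8 + 54.7)/8 = 58.5750
Σ(x_t−x̄)(x_{t+1}−x̄) = (9.7706) + (12.1831) + (0.5681) + (-0.2194) + (3.8756) + (3.0806) + (3.0031) = 32.2619
Denominator Σ(x_t−x̄)² = 66.1750
r_1 = 32.2619 / 66.1750 = 0.488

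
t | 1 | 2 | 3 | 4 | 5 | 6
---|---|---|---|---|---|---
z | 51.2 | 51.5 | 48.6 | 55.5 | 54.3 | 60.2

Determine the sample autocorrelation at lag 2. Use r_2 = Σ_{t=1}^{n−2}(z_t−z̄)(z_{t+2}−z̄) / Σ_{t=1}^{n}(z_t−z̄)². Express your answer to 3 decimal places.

Mean z̄ = (51.2 + 51.5 + 48.6 + 55.5 + 54.3 + 60.2)/6 = 53.5500
Numerator Σ_{t=1}^{4}(z_t−z̄)(z_{t+2}−z̄) = 16.8900
Denominator Σ(z_t−z̄)² = 82.8150
r_2 = 16.8900 / 82.8150 = 0.204

0.204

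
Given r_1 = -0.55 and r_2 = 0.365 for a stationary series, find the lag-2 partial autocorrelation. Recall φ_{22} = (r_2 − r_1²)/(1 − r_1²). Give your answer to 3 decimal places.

φ_{22} = (r_2 − r_1²) / (1 − r_1²)
r_1² = (-0.55)² = 0.3025
Numerator = 0.365 − 0.3025 = 0.0625; denominator = 1 − 0.3025 = 0.6975
φ_{22} = 0.0625 / 0.6975 = 0.090

0.090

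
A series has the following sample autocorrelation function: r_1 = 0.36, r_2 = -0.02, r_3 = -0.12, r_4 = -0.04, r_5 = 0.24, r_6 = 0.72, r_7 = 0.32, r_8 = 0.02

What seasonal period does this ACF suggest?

6

The largest autocorrelation is r_6 = 0.72; the remaining lags stay at or below 0.36.
The dominant spike at lag 6 indicates a seasonal period of 6.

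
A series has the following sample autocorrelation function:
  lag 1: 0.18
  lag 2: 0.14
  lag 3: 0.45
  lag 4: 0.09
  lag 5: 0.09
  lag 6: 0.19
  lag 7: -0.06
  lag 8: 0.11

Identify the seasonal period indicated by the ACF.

The largest autocorrelation is r_3 = 0.45, with a weaker echo at lag 6 (0.19); the remaining lags stay at or below 0.18.
The dominant spike at lag 3 indicates a seasonal period of 3.

3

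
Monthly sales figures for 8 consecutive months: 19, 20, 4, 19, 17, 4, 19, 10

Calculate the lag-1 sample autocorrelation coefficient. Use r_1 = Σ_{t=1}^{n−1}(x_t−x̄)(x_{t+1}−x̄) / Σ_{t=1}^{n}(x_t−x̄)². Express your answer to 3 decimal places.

-0.491

Mean x̄ = (19 + 20 + 4 + 19 + 17 + 4 + 19 + 10)/8 = 14.0000
Deviations from mean: 5.0000, 6.0000, -10.0000, 5.0000, 3.0000, -10.0000, 5.0000, -4.0000
Σ(x_t−x̄)(x_{t+1}−x̄) = (30.0000) + (-60.0000) + (-50.0000) + (15.0000) + (-30.0000) + (-50.0000) + (-20.0000) = -165.0000
Denominator Σ(x_t−x̄)² = 336.0000
r_1 = -165.0000 / 336.0000 = -0.491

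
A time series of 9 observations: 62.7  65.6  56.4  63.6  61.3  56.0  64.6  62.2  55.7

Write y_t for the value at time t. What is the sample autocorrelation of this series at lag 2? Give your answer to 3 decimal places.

Mean ȳ = (62.7 + 65.6 + 56.4 + 63.6 + 61.3 + 56.0 + 64.6 + 62.2 + 55.7)/9 = 60.9000
Σ(y_t−ȳ)(y_{t+2}−ȳ) = (-8.1000) + (12.6900) + (-1.8000) + (-13.2300) + (1.4800) + (-6.3700) + (-19.2400) = -34.5700
Denominator Σ(y_t−ȳ)² = 119.4600
r_2 = -34.5700 / 119.4600 = -0.289

-0.289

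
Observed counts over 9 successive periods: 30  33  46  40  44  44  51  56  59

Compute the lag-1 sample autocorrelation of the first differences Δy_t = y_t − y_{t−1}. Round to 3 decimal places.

First differences Δy: 3, 13, -6, 4, 0, 7, 5, 3
Mean of differences = 3.6250
Numerator Σ(Δy_t−Δȳ)(Δy_{t+1}−Δȳ) = -109.5156
Denominator Σ(Δy_t−Δȳ)² = 207.8750
r_1(Δy) = -109.5156 / 207.8750 = -0.527

-0.527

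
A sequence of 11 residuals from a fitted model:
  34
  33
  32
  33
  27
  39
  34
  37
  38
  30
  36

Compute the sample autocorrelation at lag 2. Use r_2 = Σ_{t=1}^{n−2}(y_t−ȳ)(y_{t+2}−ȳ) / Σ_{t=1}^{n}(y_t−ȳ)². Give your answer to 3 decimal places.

0.169

Mean ȳ = (34 + 33 + 32 + 33 + 27 + 39 + 34 + 37 + 38 + 30 + 36)/11 = 33.9091
Numerator Σ_{t=1}^{9}(y_t−ȳ)(y_{t+2}−ȳ) = 21.1653
Denominator Σ(y_t−ȳ)² = 124.9091
r_2 = 21.1653 / 124.9091 = 0.169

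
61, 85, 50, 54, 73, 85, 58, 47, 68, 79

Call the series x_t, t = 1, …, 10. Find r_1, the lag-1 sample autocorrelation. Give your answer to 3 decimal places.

-0.095

Mean x̄ = (61 + 85 + 50 + 54 + 73 + 85 + 58 + 47 + 68 + 79)/10 = 66.0000
Numerator Σ_{t=1}^{9}(x_t−x̄)(x_{t+1}−x̄) = -170.0000
Denominator Σ(x_t−x̄)² = 1794.0000
r_1 = -170.0000 / 1794.0000 = -0.095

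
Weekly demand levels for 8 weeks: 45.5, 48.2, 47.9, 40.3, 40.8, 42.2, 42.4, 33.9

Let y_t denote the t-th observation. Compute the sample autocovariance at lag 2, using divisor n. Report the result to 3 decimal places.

Mean ȳ = (45.5 + 48.2 + 47.9 + 40.3 + 40.8 + 42.2 + 42.4 + 33.9)/8 = 42.6500
Deviations: 2.8500, 5.5500, 5.2500, -2.3500, -1.8500, -0.4500, -0.2500, -8.7500
Σ_{t=1}^{6}(y_t−ȳ)(y_{t+2}−ȳ) = -2.3350
γ_2 = -2.3350 / 8 = -0.292

-0.292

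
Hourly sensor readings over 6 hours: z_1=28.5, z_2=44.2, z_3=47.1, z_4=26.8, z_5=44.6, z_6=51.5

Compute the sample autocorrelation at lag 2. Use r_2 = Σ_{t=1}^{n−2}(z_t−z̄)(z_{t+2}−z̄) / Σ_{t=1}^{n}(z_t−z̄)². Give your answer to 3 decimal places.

Mean z̄ = (28.5 + 44.2 + 47.1 + 26.8 + 44.6 + 51.5)/6 = 40.4500
Deviations from mean: -11.9500, 3.7500, 6.6500, -13.6500, 4.1500, 11.0500
Numerator Σ_{t=1}^{4}(z_t−z̄)(z_{t+2}−z̄) = -253.8900
Denominator Σ(z_t−z̄)² = 526.7350
r_2 = -253.8900 / 526.7350 = -0.482

-0.482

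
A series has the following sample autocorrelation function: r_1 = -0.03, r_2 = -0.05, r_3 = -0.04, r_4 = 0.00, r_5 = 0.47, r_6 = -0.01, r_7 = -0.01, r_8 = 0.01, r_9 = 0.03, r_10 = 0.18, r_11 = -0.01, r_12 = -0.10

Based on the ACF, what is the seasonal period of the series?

5

The largest autocorrelation is r_5 = 0.47, with a weaker echo at lag 10 (0.18); the remaining lags stay at or below 0.03.
The dominant spike at lag 5 indicates a seasonal period of 5.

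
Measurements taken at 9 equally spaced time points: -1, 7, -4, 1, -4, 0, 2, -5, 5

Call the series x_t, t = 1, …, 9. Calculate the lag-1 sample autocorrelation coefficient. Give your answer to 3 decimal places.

Mean x̄ = (-1 + 7 − 4 + 1 − 4 + 0 + 2 − 5 + 5)/9 = 0.1111
Numerator Σ_{t=1}^{8}(x_t−x̄)(x_{t+1}−x̄) = -77.6790
Denominator Σ(x_t−x̄)² = 136.8889
r_1 = -77.6790 / 136.8889 = -0.567

-0.567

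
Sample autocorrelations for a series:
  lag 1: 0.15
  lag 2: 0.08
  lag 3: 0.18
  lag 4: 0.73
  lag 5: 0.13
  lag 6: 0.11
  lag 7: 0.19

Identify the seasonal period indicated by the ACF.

4

The largest autocorrelation is r_4 = 0.73; the remaining lags stay at or below 0.19.
The dominant spike at lag 4 indicates a seasonal period of 4.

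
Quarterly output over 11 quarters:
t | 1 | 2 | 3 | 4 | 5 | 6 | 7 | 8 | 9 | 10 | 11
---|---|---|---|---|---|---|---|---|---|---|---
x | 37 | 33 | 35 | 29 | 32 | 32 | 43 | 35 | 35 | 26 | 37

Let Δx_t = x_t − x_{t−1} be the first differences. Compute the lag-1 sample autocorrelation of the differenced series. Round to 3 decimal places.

First differences Δx: -4, 2, -6, 3, 0, 11, -8, 0, -9, 11
Mean of differences = 0.0000
Numerator Σ(Δx_t−Δx̄)(Δx_{t+1}−Δx̄) = -225.0000
Denominator Σ(Δx_t−Δx̄)² = 452.0000
r_1(Δx) = -225.0000 / 452.0000 = -0.498

-0.498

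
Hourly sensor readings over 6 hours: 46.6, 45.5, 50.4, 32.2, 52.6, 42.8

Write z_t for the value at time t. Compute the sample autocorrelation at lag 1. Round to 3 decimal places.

-0.695

Mean z̄ = (46.6 + 45.5 + 50.4 + 32.2 + 52.6 + 42.8)/6 = 45.0167
Σ(z_t−z̄)(z_{t+1}−z̄) = (0.7653) + (2.6019) + (-68.9964) + (-97.1931) + (-16.8097) = -179.6319
Denominator Σ(z_t−z̄)² = 258.4083
r_1 = -179.6319 / 258.4083 = -0.695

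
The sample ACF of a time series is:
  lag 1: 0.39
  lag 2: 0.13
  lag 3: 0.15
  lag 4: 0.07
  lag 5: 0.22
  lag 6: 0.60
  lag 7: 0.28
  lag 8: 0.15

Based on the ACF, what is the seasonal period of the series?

The largest autocorrelation is r_6 = 0.60; the remaining lags stay at or below 0.39. The elevated value at lag 1 (0.39), dropping to 0.13 at lag 2, reflects decaying short-term dependence rather than seasonality.
The dominant spike at lag 6 indicates a seasonal period of 6.

6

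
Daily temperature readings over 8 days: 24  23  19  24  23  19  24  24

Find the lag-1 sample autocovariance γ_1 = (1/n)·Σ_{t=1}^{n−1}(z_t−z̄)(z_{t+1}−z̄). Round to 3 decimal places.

-1.281

Mean z̄ = (24 + 23 + 19 + 24 + 23 + 19 + 24 + 24)/8 = 22.5000
Deviations: 1.5000, 0.5000, -3.5000, 1.5000, 0.5000, -3.5000, 1.5000, 1.5000
Σ_{t=1}^{7}(z_t−z̄)(z_{t+1}−z̄) = -10.2500
γ_1 = -10.2500 / 8 = -1.281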